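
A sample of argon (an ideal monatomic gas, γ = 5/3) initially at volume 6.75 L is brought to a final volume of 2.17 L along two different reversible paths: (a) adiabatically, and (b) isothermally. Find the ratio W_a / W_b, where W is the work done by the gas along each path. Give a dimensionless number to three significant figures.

Path (a) adiabatic: W = P₁V₁(1 − (V₁/V₂)^(γ−1))/(γ−1) → W_a/(P₁V₁) = -1.696.
Path (b) isothermal: W = P₁V₁ ln(V₂/V₁) → W_b/(P₁V₁) = -1.135.
W_a / W_b = -1.696 / -1.135 = 1.495.

W_a / W_b ≈ 1.49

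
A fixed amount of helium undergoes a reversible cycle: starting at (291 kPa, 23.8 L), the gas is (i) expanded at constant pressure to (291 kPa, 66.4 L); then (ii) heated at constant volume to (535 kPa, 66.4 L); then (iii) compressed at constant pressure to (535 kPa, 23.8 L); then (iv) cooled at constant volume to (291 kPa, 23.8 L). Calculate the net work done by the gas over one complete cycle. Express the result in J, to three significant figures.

Constant-volume legs do no work.
W(i) = (291)(66.4 − 23.8) = 12397 J; W(iii) = (535)(23.8 − 66.4) = -22791 J.
W_net = 12397 − 22791 = -10394 J (the counter-clockwise enclosed area).

W_net ≈ -10400 J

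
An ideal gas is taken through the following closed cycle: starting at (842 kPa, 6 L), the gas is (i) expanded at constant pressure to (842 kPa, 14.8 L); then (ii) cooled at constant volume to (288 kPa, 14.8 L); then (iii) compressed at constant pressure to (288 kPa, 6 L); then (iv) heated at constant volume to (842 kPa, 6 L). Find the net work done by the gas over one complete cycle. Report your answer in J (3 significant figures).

Constant-volume legs do no work.
W(i) = (842)(14.8 − 6) = 7410 J; W(iii) = (288)(6 − 14.8) = -2534 J.
W_net = 7410 − 2534 = 4875 J (the clockwise enclosed area).

W_net ≈ 4880 J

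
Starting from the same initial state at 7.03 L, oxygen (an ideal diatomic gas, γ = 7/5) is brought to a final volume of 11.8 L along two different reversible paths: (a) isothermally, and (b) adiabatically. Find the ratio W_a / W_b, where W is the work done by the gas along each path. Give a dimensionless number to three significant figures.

Path (a) isothermal: W = P₁V₁ ln(V₂/V₁) → W_a/(P₁V₁) = 0.5179.
Path (b) adiabatic: W = P₁V₁(1 − (V₁/V₂)^(γ−1))/(γ−1) → W_b/(P₁V₁) = 0.4678.
W_a / W_b = 0.5179 / 0.4678 = 1.107.

W_a / W_b ≈ 1.11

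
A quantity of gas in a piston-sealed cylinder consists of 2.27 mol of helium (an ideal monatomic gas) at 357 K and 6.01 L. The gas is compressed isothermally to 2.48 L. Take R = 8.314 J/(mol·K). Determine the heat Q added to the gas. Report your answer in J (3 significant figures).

Q ≈ -5960 J

Isothermal ⇒ ΔU = 0, so Q = W = nRT ln(V₂/V₁).
Q = (2.27)(8.314)(357) ln(2.48/6.01) = 6738 × -0.8852 = -5964 J.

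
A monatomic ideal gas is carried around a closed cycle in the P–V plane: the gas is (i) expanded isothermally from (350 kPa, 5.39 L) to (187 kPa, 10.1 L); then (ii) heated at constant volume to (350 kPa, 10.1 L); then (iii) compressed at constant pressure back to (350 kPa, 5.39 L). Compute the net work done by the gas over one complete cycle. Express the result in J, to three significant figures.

W_net ≈ -464 J

Leg (i): W = PᵢVᵢ ln(V_f/Vᵢ) = (1886) ln(10.1/5.39) = 1185 J.
Leg (ii): W = 0.
Leg (iii): W = PΔV = (350)(5.39 − 10.1) = -1648 J.
W_net = 1185 − 1648 = -463.8 J.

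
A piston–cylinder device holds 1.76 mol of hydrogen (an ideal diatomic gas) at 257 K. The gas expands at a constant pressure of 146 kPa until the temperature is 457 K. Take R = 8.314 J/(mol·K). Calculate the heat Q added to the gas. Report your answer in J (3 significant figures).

Isobaric: W = nRΔT = (1.76)(8.314)(200) = 2927 J.
ΔU = nCᵥΔT with Cᵥ = 5R/2: ΔU = (1.76)(20.79)(200) = 7316 J.
Q = ΔU + W = 7316 + 2927 = 10243 J.

Q ≈ 10200 J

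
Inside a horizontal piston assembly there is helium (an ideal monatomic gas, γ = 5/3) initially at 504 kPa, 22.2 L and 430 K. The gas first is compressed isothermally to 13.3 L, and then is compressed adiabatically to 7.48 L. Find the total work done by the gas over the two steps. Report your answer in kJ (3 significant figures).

W_total ≈ -13.6 kJ

Step 1 (isothermal): W = P₁V₁ ln(V₂/V₁) = (11189) ln(13.3/22.2) = -5732 J.
After step 1: P = 841.3 kPa, V = 13.3 L, T = 430 K.
Step 2 (adiabatic): W = (P₁V₁ − P₂V₂)/(γ−1) = (11189 − 16422)/0.667 = -7849 J.
W_total = -5732 − 7849 = -13582 J.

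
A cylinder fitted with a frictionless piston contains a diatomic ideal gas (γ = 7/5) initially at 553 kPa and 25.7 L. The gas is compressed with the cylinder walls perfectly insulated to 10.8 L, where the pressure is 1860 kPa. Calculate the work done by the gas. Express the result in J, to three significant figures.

W ≈ -14700 J

Adiabatic: W = (P₁V₁ − P₂V₂)/(γ − 1) with γ = 7/5.
P₁V₁ = 14212 J, P₂V₂ = 20088 J.
W = (14212 − 20088) / 0.4 = -14690 J.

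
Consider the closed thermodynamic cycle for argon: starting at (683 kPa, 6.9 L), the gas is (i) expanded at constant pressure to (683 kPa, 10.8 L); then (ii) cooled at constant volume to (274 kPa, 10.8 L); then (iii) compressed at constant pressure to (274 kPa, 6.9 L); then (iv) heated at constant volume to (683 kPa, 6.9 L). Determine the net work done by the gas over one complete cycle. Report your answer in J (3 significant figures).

Constant-volume legs do no work.
W(i) = (683)(10.8 − 6.9) = 2664 J; W(iii) = (274)(6.9 − 10.8) = -1069 J.
W_net = 2664 − 1069 = 1595 J (the clockwise enclosed area).

W_net ≈ 1600 J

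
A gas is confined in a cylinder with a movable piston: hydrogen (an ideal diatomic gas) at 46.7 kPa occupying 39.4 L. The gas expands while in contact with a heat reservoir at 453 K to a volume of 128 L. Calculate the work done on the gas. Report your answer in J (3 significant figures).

W ≈ -2170 J

Isothermal: W = nRT ln(V₂/V₁) = P₁V₁ ln(V₂/V₁).
P₁V₁ = (46.7 kPa)(39.4 L) = 1840 J.
W = 1840 × ln(128/39.4) = 1840 × 1.178
W_by_gas = 2168 J; work on gas = −W_by = -2168 J.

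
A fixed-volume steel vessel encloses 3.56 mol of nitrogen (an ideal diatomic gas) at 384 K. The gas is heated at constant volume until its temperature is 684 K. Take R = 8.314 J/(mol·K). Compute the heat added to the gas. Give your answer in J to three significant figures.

Constant volume ⇒ W = 0, so Q = ΔU = nCᵥΔT with Cᵥ = 5R/2 = 20.79 J/(mol·K).
ΔU = (3.56)(20.79)(684 − 384) = 22198 J.

Q ≈ 22200 J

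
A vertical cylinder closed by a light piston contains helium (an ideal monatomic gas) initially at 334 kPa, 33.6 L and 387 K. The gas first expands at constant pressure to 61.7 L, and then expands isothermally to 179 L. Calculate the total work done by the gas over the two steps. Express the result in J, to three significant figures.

Step 1 (isobaric): W = PΔV = (334 kPa)(61.7 − 33.6 L) = 9385 J.
After step 1: P = 334 kPa, V = 61.7 L, T = 710.7 K.
Step 2 (isothermal): W = P₁V₁ ln(V₂/V₁) = (20608) ln(179/61.7) = 21949 J.
W_total = 9385 + 21949 = 31335 J.

W_total ≈ 31300 J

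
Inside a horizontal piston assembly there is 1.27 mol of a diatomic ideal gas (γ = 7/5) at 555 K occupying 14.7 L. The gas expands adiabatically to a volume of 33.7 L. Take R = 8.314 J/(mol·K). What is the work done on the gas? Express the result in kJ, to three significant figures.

Adiabatic: TV^(γ−1) = const with γ = 7/5.
T₂ = T₁ (V₁/V₂)^(γ−1) = 555 × (14.7/33.7)^0.4 = 555 × 0.7176 = 398.3 K.
W_by = nCᵥ(T₁ − T₂) = (1.27)(20.79)(555 − 398.3) = 4137 J.
Work on gas = −W_by = -4137 J.

W ≈ -4.14 kJ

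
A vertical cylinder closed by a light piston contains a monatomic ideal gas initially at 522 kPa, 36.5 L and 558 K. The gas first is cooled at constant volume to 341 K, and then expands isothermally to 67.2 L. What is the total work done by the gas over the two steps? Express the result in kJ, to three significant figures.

Step 1 (isochoric): W = 0 (constant volume).
After step 1: P = 319 kPa (V unchanged).
Step 2 (isothermal): W = P₁V₁ ln(V₂/V₁) = (11644) ln(67.2/36.5) = 7107 J.
W_total = 0 + 7107 = 7107 J.

W_total ≈ 7.11 kJ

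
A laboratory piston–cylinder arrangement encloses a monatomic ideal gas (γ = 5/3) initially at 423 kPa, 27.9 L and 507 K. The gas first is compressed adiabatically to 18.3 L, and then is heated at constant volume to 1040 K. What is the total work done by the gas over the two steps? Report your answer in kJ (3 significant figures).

Step 1 (adiabatic): W = (P₁V₁ − P₂V₂)/(γ−1) = (11802 − 15633)/0.667 = -5747 J.
Step 2 (isochoric): W = 0 (constant volume).
W_total = -5747 + 0 = -5747 J.

W_total ≈ -5.75 kJ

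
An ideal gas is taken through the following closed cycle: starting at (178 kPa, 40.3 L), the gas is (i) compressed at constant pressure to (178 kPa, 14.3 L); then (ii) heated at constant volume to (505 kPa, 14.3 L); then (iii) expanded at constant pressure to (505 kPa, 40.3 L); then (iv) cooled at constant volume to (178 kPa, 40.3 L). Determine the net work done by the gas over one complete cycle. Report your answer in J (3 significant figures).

Constant-volume legs do no work.
W(i) = (178)(14.3 − 40.3) = -4628 J; W(iii) = (505)(40.3 − 14.3) = 13130 J.
W_net = -4628 + 13130 = 8502 J (the clockwise enclosed area).

W_net ≈ 8500 J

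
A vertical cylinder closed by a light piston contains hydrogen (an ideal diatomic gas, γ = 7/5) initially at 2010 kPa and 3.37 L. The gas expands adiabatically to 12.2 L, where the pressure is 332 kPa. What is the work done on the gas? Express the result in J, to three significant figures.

Adiabatic: W = (P₁V₁ − P₂V₂)/(γ − 1) with γ = 7/5.
P₁V₁ = 6774 J, P₂V₂ = 4050 J.
W = (6774 − 4050) / 0.4 = 6808 J.
Work on gas = −W_by = -6808 J.

W ≈ -6810 J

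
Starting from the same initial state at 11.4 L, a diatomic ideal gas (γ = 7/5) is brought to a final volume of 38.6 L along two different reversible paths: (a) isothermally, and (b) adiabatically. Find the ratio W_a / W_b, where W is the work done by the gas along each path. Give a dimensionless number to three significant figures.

W_a / W_b ≈ 1.26

Path (a) isothermal: W = P₁V₁ ln(V₂/V₁) → W_a/(P₁V₁) = 1.22.
Path (b) adiabatic: W = P₁V₁(1 − (V₁/V₂)^(γ−1))/(γ−1) → W_b/(P₁V₁) = 0.9651.
W_a / W_b = 1.22 / 0.9651 = 1.264.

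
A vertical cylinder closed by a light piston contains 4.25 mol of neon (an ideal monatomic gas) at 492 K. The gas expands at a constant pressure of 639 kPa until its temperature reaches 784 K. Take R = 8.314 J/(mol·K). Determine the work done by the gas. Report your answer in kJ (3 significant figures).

W ≈ 10.3 kJ

Isobaric: W = P ΔV = nR ΔT.
W = (4.25)(8.314)(784 − 492) = 10318 J.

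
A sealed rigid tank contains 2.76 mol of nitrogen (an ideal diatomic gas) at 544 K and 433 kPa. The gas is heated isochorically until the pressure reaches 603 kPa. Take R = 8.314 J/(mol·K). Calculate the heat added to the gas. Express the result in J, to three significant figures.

Q ≈ 12300 J

Constant volume ⇒ W = 0, so Q = ΔU = nCᵥΔT with Cᵥ = 5R/2 = 20.79 J/(mol·K).
At constant V, T₂/T₁ = P₂/P₁ ⇒ ΔT = T₁(P₂/P₁ − 1) = 544·(603/433 − 1) = 213.6 K.
ΔU = (2.76)(20.79)(213.6) = 12252 J.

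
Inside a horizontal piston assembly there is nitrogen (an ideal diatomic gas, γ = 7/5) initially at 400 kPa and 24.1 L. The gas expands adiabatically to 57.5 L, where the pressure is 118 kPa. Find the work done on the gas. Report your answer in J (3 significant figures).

Adiabatic: W = (P₁V₁ − P₂V₂)/(γ − 1) with γ = 7/5.
P₁V₁ = 9640 J, P₂V₂ = 6785 J.
W = (9640 − 6785) / 0.4 = 7138 J.
Work on gas = −W_by = -7138 J.

W ≈ -7140 J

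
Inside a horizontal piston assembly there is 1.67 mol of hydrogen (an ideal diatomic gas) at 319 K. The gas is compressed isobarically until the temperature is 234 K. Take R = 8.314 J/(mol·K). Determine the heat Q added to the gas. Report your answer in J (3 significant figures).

Isobaric: W = nRΔT = (1.67)(8.314)(-85) = -1180 J.
ΔU = nCᵥΔT with Cᵥ = 5R/2: ΔU = (1.67)(20.79)(-85) = -2950 J.
Q = ΔU + W = -2950 − 1180 = -4131 J.

Q ≈ -4130 J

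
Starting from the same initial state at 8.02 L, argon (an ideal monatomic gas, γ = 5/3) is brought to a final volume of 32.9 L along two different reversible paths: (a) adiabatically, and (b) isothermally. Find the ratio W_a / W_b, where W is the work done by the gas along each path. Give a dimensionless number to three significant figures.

W_a / W_b ≈ 0.648

Path (a) adiabatic: W = P₁V₁(1 − (V₁/V₂)^(γ−1))/(γ−1) → W_a/(P₁V₁) = 0.9147.
Path (b) isothermal: W = P₁V₁ ln(V₂/V₁) → W_b/(P₁V₁) = 1.412.
W_a / W_b = 0.9147 / 1.412 = 0.648.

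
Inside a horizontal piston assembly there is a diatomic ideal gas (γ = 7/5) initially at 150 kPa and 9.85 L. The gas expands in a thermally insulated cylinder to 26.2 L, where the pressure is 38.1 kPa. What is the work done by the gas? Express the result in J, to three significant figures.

Adiabatic: W = (P₁V₁ − P₂V₂)/(γ − 1) with γ = 7/5.
P₁V₁ = 1478 J, P₂V₂ = 998.2 J.
W = (1478 − 998.2) / 0.4 = 1198 J.

W ≈ 1200 J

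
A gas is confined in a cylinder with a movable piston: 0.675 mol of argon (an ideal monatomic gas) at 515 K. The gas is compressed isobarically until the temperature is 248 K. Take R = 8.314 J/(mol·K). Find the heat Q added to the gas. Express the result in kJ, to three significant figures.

Isobaric: W = nRΔT = (0.675)(8.314)(-267) = -1498 J.
ΔU = nCᵥΔT with Cᵥ = 3R/2: ΔU = (0.675)(12.47)(-267) = -2248 J.
Q = ΔU + W = -2248 − 1498 = -3746 J.

Q ≈ -3.75 kJ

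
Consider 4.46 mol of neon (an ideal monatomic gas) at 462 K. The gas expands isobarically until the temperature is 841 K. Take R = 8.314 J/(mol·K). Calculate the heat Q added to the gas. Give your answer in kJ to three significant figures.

Isobaric: W = nRΔT = (4.46)(8.314)(379) = 14053 J.
ΔU = nCᵥΔT with Cᵥ = 3R/2: ΔU = (4.46)(12.47)(379) = 21080 J.
Q = ΔU + W = 21080 + 14053 = 35134 J.

Q ≈ 35.1 kJ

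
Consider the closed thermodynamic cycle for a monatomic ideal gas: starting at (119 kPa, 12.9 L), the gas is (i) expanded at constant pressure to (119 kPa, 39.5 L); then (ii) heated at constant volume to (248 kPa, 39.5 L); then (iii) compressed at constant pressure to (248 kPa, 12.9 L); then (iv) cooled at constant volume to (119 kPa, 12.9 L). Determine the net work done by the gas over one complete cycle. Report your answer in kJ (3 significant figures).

W_net ≈ -3.43 kJ

Constant-volume legs do no work.
W(i) = (119)(39.5 − 12.9) = 3165 J; W(iii) = (248)(12.9 − 39.5) = -6597 J.
W_net = 3165 − 6597 = -3431 J (the counter-clockwise enclosed area).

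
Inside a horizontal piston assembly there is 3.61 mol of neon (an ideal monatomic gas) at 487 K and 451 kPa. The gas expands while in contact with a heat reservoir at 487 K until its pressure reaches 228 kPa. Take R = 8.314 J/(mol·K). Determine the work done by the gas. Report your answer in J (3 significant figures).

Isothermal process: W = nRT ln(V₂/V₁) = nRT ln(P₁/P₂).
W = (3.61)(8.314)(487) × ln(451/228)
  = 14617 × ln(1.978) = 14617 × 0.6821
W_by_gas = 9970 J.

W ≈ 9970 J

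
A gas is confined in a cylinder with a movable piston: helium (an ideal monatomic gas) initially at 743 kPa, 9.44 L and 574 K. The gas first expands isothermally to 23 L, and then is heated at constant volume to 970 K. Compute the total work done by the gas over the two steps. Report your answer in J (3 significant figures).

Step 1 (isothermal): W = P₁V₁ ln(V₂/V₁) = (7014) ln(23/9.44) = 6246 J.
Step 2 (isochoric): W = 0 (constant volume).
W_total = 6246 + 0 = 6246 J.

W_total ≈ 6250 J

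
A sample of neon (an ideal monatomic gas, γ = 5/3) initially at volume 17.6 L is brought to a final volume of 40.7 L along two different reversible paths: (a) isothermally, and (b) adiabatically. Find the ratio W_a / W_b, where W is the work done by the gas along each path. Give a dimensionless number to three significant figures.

W_a / W_b ≈ 1.31

Path (a) isothermal: W = P₁V₁ ln(V₂/V₁) → W_a/(P₁V₁) = 0.8383.
Path (b) adiabatic: W = P₁V₁(1 − (V₁/V₂)^(γ−1))/(γ−1) → W_b/(P₁V₁) = 0.6422.
W_a / W_b = 0.8383 / 0.6422 = 1.305.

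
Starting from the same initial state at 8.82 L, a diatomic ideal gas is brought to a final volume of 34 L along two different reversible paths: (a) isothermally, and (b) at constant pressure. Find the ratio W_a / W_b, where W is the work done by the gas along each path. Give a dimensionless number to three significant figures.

W_a / W_b ≈ 0.473

Path (a) isothermal: W = P₁V₁ ln(V₂/V₁) → W_a/(P₁V₁) = 1.349.
Path (b) isobaric: W = P₁(V₂ − V₁) → W_b/(P₁V₁) = 2.855.
W_a / W_b = 1.349 / 2.855 = 0.4726.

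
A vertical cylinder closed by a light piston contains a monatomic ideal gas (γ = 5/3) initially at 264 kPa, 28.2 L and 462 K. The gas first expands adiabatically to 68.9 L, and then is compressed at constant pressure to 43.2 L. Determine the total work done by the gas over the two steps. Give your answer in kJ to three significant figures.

Step 1 (adiabatic): W = (P₁V₁ − P₂V₂)/(γ−1) = (7445 − 4104)/0.667 = 5011 J.
After step 1: P = 59.56 kPa, V = 68.9 L, T = 254.7 K.
Step 2 (isobaric): W = PΔV = (59.56 kPa)(43.2 − 68.9 L) = -1531 J.
W_total = 5011 − 1531 = 3480 J.

W_total ≈ 3.48 kJ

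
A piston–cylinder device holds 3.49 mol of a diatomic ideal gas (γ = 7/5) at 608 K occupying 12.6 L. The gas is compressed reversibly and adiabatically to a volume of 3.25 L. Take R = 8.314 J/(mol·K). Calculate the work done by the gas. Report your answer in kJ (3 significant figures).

Adiabatic: TV^(γ−1) = const with γ = 7/5.
T₂ = T₁ (V₁/V₂)^(γ−1) = 608 × (12.6/3.25)^0.4 = 608 × 1.719 = 1045 K.
W_by = nCᵥ(T₁ − T₂) = (3.49)(20.79)(608 − 1045) = -31732 J.

W ≈ -31.7 kJ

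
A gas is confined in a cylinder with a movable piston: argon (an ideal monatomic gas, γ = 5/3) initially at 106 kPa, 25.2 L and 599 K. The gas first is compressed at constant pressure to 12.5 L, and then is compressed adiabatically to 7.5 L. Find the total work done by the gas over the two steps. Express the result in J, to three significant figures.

W_total ≈ -2150 J

Step 1 (isobaric): W = PΔV = (106 kPa)(12.5 − 25.2 L) = -1346 J.
After step 1: P = 106 kPa, V = 12.5 L, T = 297.1 K.
Step 2 (adiabatic): W = (P₁V₁ − P₂V₂)/(γ−1) = (1325 − 1863)/0.667 = -806.4 J.
W_total = -1346 − 806.4 = -2153 J.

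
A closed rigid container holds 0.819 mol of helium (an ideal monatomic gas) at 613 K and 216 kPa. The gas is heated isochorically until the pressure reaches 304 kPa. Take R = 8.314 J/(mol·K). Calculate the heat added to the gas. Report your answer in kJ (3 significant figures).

Constant volume ⇒ W = 0, so Q = ΔU = nCᵥΔT with Cᵥ = 3R/2 = 12.47 J/(mol·K).
At constant V, T₂/T₁ = P₂/P₁ ⇒ ΔT = T₁(P₂/P₁ − 1) = 613·(304/216 − 1) = 249.7 K.
ΔU = (0.819)(12.47)(249.7) = 2551 J.

Q ≈ 2.55 kJ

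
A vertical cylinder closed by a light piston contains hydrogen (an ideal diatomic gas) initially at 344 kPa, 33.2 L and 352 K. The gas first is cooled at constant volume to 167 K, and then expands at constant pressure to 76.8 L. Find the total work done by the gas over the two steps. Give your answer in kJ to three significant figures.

W_total ≈ 7.12 kJ

Step 1 (isochoric): W = 0 (constant volume).
After step 1: P = 163.2 kPa (V unchanged).
Step 2 (isobaric): W = PΔV = (163.2 kPa)(76.8 − 33.2 L) = 7116 J.
W_total = 0 + 7116 = 7116 J.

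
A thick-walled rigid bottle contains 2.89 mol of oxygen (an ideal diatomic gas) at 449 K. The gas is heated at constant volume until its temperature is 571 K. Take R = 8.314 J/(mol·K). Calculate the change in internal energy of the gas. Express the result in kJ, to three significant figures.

ΔU ≈ 7.33 kJ

Constant volume ⇒ W = 0, so Q = ΔU = nCᵥΔT with Cᵥ = 5R/2 = 20.79 J/(mol·K).
ΔU = (2.89)(20.79)(571 − 449) = 7328 J.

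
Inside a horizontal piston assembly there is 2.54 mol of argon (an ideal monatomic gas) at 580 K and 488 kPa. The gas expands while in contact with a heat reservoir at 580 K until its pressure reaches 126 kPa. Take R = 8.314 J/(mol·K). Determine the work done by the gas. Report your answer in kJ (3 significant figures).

Isothermal process: W = nRT ln(V₂/V₁) = nRT ln(P₁/P₂).
W = (2.54)(8.314)(580) × ln(488/126)
  = 12248 × ln(3.873) = 12248 × 1.354
W_by_gas = 16584 J.

W ≈ 16.6 kJ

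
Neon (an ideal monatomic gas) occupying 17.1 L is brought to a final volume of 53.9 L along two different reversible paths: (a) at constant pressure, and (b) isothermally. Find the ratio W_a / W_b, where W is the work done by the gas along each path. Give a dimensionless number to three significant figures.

W_a / W_b ≈ 1.87

Path (a) isobaric: W = P₁(V₂ − V₁) → W_a/(P₁V₁) = 2.152.
Path (b) isothermal: W = P₁V₁ ln(V₂/V₁) → W_b/(P₁V₁) = 1.148.
W_a / W_b = 2.152 / 1.148 = 1.875.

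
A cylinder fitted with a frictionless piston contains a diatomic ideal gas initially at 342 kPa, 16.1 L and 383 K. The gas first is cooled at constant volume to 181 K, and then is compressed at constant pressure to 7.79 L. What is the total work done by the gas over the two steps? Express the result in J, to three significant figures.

Step 1 (isochoric): W = 0 (constant volume).
After step 1: P = 161.6 kPa (V unchanged).
Step 2 (isobaric): W = PΔV = (161.6 kPa)(7.79 − 16.1 L) = -1343 J.
W_total = 0 − 1343 = -1343 J.

W_total ≈ -1340 J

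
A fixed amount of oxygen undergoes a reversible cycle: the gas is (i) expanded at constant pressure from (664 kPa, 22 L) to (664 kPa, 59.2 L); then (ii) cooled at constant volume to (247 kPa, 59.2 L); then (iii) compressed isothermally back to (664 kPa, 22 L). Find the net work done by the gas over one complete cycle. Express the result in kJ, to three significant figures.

W_net ≈ 10.2 kJ

Leg (i): W = PΔV = (664)(59.2 − 22) = 24701 J.
Leg (ii): W = 0.
Leg (iii): W = PᵢVᵢ ln(V_f/Vᵢ) = (14622) ln(22/59.2) = -14474 J.
W_net = 24701 − 14474 = 10226 J.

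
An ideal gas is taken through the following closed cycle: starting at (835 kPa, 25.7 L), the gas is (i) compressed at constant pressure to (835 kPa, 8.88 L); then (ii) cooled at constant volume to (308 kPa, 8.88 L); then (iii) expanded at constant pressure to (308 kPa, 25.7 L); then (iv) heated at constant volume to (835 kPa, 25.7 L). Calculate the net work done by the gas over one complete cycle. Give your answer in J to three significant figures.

Constant-volume legs do no work.
W(i) = (835)(8.88 − 25.7) = -14045 J; W(iii) = (308)(25.7 − 8.88) = 5181 J.
W_net = -14045 + 5181 = -8864 J (the counter-clockwise enclosed area).

W_net ≈ -8860 J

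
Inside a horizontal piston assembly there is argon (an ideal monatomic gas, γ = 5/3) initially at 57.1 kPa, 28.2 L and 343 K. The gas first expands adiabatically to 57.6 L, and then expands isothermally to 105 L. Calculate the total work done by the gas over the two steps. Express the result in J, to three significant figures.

Step 1 (adiabatic): W = (P₁V₁ − P₂V₂)/(γ−1) = (1610 − 1000)/0.667 = 915 J.
After step 1: P = 17.37 kPa, V = 57.6 L, T = 213.1 K.
Step 2 (isothermal): W = P₁V₁ ln(V₂/V₁) = (1000) ln(105/57.6) = 600.6 J.
W_total = 915 + 600.6 = 1516 J.

W_total ≈ 1520 J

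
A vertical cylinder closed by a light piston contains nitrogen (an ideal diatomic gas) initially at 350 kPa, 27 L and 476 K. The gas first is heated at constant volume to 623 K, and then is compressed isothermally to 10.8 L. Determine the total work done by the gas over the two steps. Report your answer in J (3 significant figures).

W_total ≈ -11300 J

Step 1 (isochoric): W = 0 (constant volume).
After step 1: P = 458.1 kPa (V unchanged).
Step 2 (isothermal): W = P₁V₁ ln(V₂/V₁) = (12368) ln(10.8/27) = -11333 J.
W_total = 0 − 11333 = -11333 J.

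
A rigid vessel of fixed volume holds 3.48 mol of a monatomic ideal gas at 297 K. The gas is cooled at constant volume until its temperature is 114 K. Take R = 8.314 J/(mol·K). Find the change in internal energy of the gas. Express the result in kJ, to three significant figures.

ΔU ≈ -7.94 kJ

Constant volume ⇒ W = 0, so Q = ΔU = nCᵥΔT with Cᵥ = 3R/2 = 12.47 J/(mol·K).
ΔU = (3.48)(12.47)(114 − 297) = -7942 J.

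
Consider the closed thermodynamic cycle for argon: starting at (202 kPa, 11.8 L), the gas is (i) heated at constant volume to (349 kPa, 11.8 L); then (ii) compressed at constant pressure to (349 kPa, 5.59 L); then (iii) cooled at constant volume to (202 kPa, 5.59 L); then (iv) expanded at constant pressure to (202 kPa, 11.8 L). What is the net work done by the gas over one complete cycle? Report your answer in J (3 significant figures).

Constant-volume legs do no work.
W(ii) = (349)(5.59 − 11.8) = -2167 J; W(iv) = (202)(11.8 − 5.59) = 1254 J.
W_net = -2167 + 1254 = -912.9 J (the counter-clockwise enclosed area).

W_net ≈ -913 J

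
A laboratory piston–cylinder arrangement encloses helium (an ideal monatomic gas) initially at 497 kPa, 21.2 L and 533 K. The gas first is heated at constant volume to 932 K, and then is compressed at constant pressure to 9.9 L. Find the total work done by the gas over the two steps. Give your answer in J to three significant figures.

W_total ≈ -9820 J

Step 1 (isochoric): W = 0 (constant volume).
After step 1: P = 869.1 kPa (V unchanged).
Step 2 (isobaric): W = PΔV = (869.1 kPa)(9.9 − 21.2 L) = -9820 J.
W_total = 0 − 9820 = -9820 J.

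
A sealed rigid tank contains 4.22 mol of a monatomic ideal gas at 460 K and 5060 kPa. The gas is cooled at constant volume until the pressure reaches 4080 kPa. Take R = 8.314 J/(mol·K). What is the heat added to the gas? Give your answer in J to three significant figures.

Constant volume ⇒ W = 0, so Q = ΔU = nCᵥΔT with Cᵥ = 3R/2 = 12.47 J/(mol·K).
At constant V, T₂/T₁ = P₂/P₁ ⇒ ΔT = T₁(P₂/P₁ − 1) = 460·(4080/5060 − 1) = -89.09 K.
ΔU = (4.22)(12.47)(-89.09) = -4689 J.

Q ≈ -4690 J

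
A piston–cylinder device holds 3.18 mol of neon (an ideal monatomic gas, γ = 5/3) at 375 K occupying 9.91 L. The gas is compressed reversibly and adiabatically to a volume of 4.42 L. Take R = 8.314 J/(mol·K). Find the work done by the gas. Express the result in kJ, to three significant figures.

Adiabatic: TV^(γ−1) = const with γ = 5/3.
T₂ = T₁ (V₁/V₂)^(γ−1) = 375 × (9.91/4.42)^0.667 = 375 × 1.713 = 642.4 K.
W_by = nCᵥ(T₁ − T₂) = (3.18)(12.47)(375 − 642.4) = -10604 J.

W ≈ -10.6 kJ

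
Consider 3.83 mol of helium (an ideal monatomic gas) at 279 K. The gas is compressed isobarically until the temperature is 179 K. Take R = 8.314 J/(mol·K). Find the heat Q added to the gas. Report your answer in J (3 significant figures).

Q ≈ -7960 J

Isobaric: W = nRΔT = (3.83)(8.314)(-100) = -3184 J.
ΔU = nCᵥΔT with Cᵥ = 3R/2: ΔU = (3.83)(12.47)(-100) = -4776 J.
Q = ΔU + W = -4776 − 3184 = -7961 J.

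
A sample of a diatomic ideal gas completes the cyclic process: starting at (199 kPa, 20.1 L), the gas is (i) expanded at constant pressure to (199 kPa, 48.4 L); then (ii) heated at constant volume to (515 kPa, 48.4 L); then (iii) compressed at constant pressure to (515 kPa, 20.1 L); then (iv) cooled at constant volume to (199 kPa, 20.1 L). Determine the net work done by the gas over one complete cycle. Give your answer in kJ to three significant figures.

W_net ≈ -8.94 kJ

Constant-volume legs do no work.
W(i) = (199)(48.4 − 20.1) = 5632 J; W(iii) = (515)(20.1 − 48.4) = -14574 J.
W_net = 5632 − 14574 = -8943 J (the counter-clockwise enclosed area).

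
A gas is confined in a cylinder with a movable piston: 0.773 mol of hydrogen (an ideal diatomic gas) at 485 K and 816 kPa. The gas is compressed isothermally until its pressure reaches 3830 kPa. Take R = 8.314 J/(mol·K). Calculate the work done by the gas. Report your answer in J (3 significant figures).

W ≈ -4820 J

Isothermal process: W = nRT ln(V₂/V₁) = nRT ln(P₁/P₂).
W = (0.773)(8.314)(485) × ln(816/3830)
  = 3117 × ln(0.2131) = 3117 × -1.546
W_by_gas = -4819 J.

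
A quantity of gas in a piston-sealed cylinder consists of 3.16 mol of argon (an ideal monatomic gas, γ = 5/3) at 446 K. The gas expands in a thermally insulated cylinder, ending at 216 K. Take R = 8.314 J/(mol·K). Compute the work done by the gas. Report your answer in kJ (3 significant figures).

Adiabatic ⇒ Q = 0, so W_by = −ΔU = nCᵥ(T₁ − T₂).
Cᵥ = 3R/2 = 12.47 J/(mol·K).
W = (3.16)(12.47)(446 − 216) = 9064 J.

W ≈ 9.06 kJ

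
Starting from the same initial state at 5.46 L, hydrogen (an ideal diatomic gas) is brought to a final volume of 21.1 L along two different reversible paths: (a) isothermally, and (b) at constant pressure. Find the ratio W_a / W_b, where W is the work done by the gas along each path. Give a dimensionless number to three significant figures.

Path (a) isothermal: W = P₁V₁ ln(V₂/V₁) → W_a/(P₁V₁) = 1.352.
Path (b) isobaric: W = P₁(V₂ − V₁) → W_b/(P₁V₁) = 2.864.
W_a / W_b = 1.352 / 2.864 = 0.4719.

W_a / W_b ≈ 0.472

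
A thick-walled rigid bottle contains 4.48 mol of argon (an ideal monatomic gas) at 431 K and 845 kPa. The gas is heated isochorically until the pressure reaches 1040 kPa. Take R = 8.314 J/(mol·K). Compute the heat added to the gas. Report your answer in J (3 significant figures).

Q ≈ 5560 J

Constant volume ⇒ W = 0, so Q = ΔU = nCᵥΔT with Cᵥ = 3R/2 = 12.47 J/(mol·K).
At constant V, T₂/T₁ = P₂/P₁ ⇒ ΔT = T₁(P₂/P₁ − 1) = 431·(1040/845 − 1) = 99.46 K.
ΔU = (4.48)(12.47)(99.46) = 5557 J.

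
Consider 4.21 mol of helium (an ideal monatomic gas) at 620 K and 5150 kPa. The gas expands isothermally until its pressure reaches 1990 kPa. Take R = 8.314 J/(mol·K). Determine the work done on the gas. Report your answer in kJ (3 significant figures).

W ≈ -20.6 kJ

Isothermal process: W = nRT ln(V₂/V₁) = nRT ln(P₁/P₂).
W = (4.21)(8.314)(620) × ln(5150/1990)
  = 21701 × ln(2.588) = 21701 × 0.9509
W_by_gas = 20635 J; work on gas = −W_by = -20635 J.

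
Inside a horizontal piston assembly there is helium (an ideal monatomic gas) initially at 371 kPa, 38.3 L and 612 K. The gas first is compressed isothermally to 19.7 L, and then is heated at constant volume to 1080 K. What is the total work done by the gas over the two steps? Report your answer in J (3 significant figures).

W_total ≈ -9450 J

Step 1 (isothermal): W = P₁V₁ ln(V₂/V₁) = (14209) ln(19.7/38.3) = -9447 J.
Step 2 (isochoric): W = 0 (constant volume).
W_total = -9447 + 0 = -9447 J.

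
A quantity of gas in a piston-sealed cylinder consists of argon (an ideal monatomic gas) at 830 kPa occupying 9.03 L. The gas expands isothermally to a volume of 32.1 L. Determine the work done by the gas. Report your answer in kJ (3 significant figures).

Isothermal: W = nRT ln(V₂/V₁) = P₁V₁ ln(V₂/V₁).
P₁V₁ = (830 kPa)(9.03 L) = 7495 J.
W = 7495 × ln(32.1/9.03) = 7495 × 1.268
W_by_gas = 9506 J.

W ≈ 9.51 kJ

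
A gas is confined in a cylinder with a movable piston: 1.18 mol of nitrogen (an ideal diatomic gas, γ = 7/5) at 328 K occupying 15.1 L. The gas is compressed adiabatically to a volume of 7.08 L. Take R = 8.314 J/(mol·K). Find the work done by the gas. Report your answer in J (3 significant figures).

Adiabatic: TV^(γ−1) = const with γ = 7/5.
T₂ = T₁ (V₁/V₂)^(γ−1) = 328 × (15.1/7.08)^0.4 = 328 × 1.354 = 444.1 K.
W_by = nCᵥ(T₁ − T₂) = (1.18)(20.79)(328 − 444.1) = -2847 J.

W ≈ -2850 J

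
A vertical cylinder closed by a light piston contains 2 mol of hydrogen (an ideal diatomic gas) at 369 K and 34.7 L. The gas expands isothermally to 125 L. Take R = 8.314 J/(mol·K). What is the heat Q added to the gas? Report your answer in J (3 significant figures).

Isothermal ⇒ ΔU = 0, so Q = W = nRT ln(V₂/V₁).
Q = (2)(8.314)(369) ln(125/34.7) = 6136 × 1.282 = 7863 J.

Q ≈ 7860 J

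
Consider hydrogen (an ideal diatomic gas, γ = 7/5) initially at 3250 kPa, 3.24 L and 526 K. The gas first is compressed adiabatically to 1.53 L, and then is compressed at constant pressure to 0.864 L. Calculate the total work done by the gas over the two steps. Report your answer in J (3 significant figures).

W_total ≈ -15400 J

Step 1 (adiabatic): W = (P₁V₁ − P₂V₂)/(γ−1) = (10530 − 14216)/0.4 = -9214 J.
After step 1: P = 9291 kPa, V = 1.53 L, T = 710.1 K.
Step 2 (isobaric): W = PΔV = (9291 kPa)(0.864 − 1.53 L) = -6188 J.
W_total = -9214 − 6188 = -15402 J.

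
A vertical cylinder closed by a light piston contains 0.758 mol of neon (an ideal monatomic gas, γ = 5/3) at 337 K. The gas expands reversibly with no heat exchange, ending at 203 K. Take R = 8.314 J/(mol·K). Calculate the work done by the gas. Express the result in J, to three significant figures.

W ≈ 1270 J

Adiabatic ⇒ Q = 0, so W_by = −ΔU = nCᵥ(T₁ − T₂).
Cᵥ = 3R/2 = 12.47 J/(mol·K).
W = (0.758)(12.47)(337 − 203) = 1267 J.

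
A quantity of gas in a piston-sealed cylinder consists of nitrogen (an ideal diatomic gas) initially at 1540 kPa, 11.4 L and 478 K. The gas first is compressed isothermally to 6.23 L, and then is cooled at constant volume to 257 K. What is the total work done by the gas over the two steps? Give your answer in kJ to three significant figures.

Step 1 (isothermal): W = P₁V₁ ln(V₂/V₁) = (17556) ln(6.23/11.4) = -10608 J.
Step 2 (isochoric): W = 0 (constant volume).
W_total = -10608 + 0 = -10608 J.

W_total ≈ -10.6 kJ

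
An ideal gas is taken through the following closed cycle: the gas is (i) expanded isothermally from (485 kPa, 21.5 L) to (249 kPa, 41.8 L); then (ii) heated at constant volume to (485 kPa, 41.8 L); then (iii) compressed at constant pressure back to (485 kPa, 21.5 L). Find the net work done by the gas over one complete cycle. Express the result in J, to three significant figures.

Leg (i): W = PᵢVᵢ ln(V_f/Vᵢ) = (10428) ln(41.8/21.5) = 6933 J.
Leg (ii): W = 0.
Leg (iii): W = PΔV = (485)(21.5 − 41.8) = -9845 J.
W_net = 6933 − 9845 = -2913 J.

W_net ≈ -2910 J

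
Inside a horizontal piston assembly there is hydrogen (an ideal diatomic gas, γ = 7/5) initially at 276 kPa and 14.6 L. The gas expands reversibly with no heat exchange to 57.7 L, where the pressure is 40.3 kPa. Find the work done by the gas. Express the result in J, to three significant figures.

W ≈ 4260 J

Adiabatic: W = (P₁V₁ − P₂V₂)/(γ − 1) with γ = 7/5.
P₁V₁ = 4030 J, P₂V₂ = 2325 J.
W = (4030 − 2325) / 0.4 = 4261 J.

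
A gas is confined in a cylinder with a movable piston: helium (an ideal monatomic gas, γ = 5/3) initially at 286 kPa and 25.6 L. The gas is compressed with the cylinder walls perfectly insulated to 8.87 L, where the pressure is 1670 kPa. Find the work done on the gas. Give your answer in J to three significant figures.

W ≈ 11200 J

Adiabatic: W = (P₁V₁ − P₂V₂)/(γ − 1) with γ = 5/3.
P₁V₁ = 7322 J, P₂V₂ = 14813 J.
W = (7322 − 14813) / 0.6667 = -11237 J.
Work on gas = −W_by = 11237 J.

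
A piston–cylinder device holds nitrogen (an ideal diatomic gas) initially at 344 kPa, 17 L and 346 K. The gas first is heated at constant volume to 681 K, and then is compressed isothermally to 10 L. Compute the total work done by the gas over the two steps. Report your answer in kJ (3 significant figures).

Step 1 (isochoric): W = 0 (constant volume).
After step 1: P = 677.1 kPa (V unchanged).
Step 2 (isothermal): W = P₁V₁ ln(V₂/V₁) = (11510) ln(10/17) = -6108 J.
W_total = 0 − 6108 = -6108 J.

W_total ≈ -6.11 kJ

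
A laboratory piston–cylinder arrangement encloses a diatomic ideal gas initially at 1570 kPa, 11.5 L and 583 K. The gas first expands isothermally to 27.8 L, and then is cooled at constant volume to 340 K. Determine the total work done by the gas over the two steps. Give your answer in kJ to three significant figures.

W_total ≈ 15.9 kJ

Step 1 (isothermal): W = P₁V₁ ln(V₂/V₁) = (18055) ln(27.8/11.5) = 15937 J.
Step 2 (isochoric): W = 0 (constant volume).
W_total = 15937 + 0 = 15937 J.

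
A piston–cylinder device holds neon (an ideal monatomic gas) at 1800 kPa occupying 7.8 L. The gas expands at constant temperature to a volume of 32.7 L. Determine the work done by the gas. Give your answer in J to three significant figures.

Isothermal: W = nRT ln(V₂/V₁) = P₁V₁ ln(V₂/V₁).
P₁V₁ = (1800 kPa)(7.8 L) = 14040 J.
W = 14040 × ln(32.7/7.8) = 14040 × 1.433
W_by_gas = 20123 J.

W ≈ 20100 J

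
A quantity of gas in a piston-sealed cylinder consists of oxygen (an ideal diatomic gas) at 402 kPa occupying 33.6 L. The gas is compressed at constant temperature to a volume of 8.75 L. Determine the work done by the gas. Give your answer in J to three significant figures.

Isothermal: W = nRT ln(V₂/V₁) = P₁V₁ ln(V₂/V₁).
P₁V₁ = (402 kPa)(33.6 L) = 13507 J.
W = 13507 × ln(8.75/33.6) = 13507 × -1.345
W_by_gas = -18174 J.

W ≈ -18200 J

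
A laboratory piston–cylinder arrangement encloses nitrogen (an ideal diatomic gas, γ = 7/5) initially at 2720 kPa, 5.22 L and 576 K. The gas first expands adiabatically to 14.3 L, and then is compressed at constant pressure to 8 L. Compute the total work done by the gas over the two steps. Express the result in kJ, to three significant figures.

Step 1 (adiabatic): W = (P₁V₁ − P₂V₂)/(γ−1) = (14198 − 9488)/0.4 = 11776 J.
After step 1: P = 663.5 kPa, V = 14.3 L, T = 384.9 K.
Step 2 (isobaric): W = PΔV = (663.5 kPa)(8 − 14.3 L) = -4180 J.
W_total = 11776 − 4180 = 7596 J.

W_total ≈ 7.60 kJ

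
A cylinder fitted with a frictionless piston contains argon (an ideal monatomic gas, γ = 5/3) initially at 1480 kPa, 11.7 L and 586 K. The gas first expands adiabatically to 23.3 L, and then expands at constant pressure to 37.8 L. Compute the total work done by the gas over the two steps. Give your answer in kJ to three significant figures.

W_total ≈ 16.4 kJ

Step 1 (adiabatic): W = (P₁V₁ − P₂V₂)/(γ−1) = (17316 − 10940)/0.667 = 9565 J.
After step 1: P = 469.5 kPa, V = 23.3 L, T = 370.2 K.
Step 2 (isobaric): W = PΔV = (469.5 kPa)(37.8 − 23.3 L) = 6808 J.
W_total = 9565 + 6808 = 16373 J.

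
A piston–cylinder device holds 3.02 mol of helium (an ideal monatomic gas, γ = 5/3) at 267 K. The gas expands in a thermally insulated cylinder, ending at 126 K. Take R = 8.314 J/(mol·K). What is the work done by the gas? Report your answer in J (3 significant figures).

Adiabatic ⇒ Q = 0, so W_by = −ΔU = nCᵥ(T₁ − T₂).
Cᵥ = 3R/2 = 12.47 J/(mol·K).
W = (3.02)(12.47)(267 − 126) = 5310 J.

W ≈ 5310 J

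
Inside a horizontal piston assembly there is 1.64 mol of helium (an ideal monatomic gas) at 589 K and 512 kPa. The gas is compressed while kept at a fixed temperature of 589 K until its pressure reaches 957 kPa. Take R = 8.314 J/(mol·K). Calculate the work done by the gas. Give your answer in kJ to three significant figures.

Isothermal process: W = nRT ln(V₂/V₁) = nRT ln(P₁/P₂).
W = (1.64)(8.314)(589) × ln(512/957)
  = 8031 × ln(0.535) = 8031 × -0.6255
W_by_gas = -5023 J.

W ≈ -5.02 kJ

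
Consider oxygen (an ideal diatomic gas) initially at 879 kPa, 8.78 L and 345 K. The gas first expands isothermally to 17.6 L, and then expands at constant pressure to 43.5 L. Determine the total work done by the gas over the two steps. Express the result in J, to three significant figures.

W_total ≈ 16700 J

Step 1 (isothermal): W = P₁V₁ ln(V₂/V₁) = (7718) ln(17.6/8.78) = 5367 J.
After step 1: P = 438.5 kPa, V = 17.6 L, T = 345 K.
Step 2 (isobaric): W = PΔV = (438.5 kPa)(43.5 − 17.6 L) = 11357 J.
W_total = 5367 + 11357 = 16724 J.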